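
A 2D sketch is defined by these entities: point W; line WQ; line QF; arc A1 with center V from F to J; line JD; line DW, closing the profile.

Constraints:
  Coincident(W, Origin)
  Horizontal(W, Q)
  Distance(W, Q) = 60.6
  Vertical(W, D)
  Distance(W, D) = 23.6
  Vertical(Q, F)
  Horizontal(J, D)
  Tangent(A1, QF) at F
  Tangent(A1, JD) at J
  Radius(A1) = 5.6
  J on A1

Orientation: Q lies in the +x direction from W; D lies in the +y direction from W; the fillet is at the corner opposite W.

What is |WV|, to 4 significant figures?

57.87

W is at the origin; WQ is horizontal with |WQ| = 60.6 and Q on the +x side, so Q = (60.60, 0.000). WD is vertical with |WD| = 23.6 and D on the +y side, so D = (0.000, 23.60). The virtual corner opposite W is at (60.60, 23.60). A1 meets QF tangentially, so VF is at right angles to QF and tangency of A1 to JD means the radius VJ is perpendicular to JD, with radius 5.6, so the center V sits 5.6 in from both sides at V = (55.00, 18.00). Then |WV| = |V − W| = 57.87.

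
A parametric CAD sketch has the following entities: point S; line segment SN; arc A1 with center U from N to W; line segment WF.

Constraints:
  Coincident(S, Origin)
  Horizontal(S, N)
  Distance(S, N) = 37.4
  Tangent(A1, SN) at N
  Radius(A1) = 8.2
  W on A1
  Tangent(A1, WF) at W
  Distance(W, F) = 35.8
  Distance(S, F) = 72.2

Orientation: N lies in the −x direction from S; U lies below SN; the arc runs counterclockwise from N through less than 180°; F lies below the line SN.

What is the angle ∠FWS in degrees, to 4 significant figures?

128.0°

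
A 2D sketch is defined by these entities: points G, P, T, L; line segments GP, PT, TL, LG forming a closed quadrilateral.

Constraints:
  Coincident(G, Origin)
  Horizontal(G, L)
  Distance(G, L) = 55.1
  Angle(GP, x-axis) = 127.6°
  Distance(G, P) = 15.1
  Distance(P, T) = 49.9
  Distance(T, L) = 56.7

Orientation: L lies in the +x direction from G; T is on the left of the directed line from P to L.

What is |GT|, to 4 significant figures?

54.32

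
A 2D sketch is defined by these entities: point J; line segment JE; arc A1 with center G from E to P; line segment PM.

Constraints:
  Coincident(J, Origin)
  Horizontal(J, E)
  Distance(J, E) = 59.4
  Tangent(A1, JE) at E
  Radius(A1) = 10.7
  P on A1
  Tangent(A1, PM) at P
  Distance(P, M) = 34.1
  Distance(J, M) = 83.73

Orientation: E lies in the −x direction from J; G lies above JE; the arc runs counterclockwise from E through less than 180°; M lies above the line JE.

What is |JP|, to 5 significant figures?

53.542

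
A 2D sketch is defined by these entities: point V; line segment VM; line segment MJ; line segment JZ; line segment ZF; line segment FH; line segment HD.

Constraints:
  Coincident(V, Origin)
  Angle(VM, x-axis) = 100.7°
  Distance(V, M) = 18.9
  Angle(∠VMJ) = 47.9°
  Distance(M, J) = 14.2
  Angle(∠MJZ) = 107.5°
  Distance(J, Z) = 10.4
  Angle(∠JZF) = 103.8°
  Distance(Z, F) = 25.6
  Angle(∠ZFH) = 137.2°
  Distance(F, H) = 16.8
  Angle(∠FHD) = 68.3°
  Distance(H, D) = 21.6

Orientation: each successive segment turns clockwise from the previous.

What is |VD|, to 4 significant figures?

25.04

V is at the origin; VM runs at 100.7° with length 18.9, so M = (-3.509, 18.57). ∠VMJ = 47.9° gives MJ at -31.40° from the x-axis; with |MJ| = 14.2, J = (8.611, 11.17). ∠MJZ = 107.5° gives JZ at -103.9° from the x-axis; with |JZ| = 10.4, Z = (6.113, 1.078). ∠JZF = 103.8° gives ZF at 179.9° from the x-axis; with |ZF| = 25.6, F = (-19.49, 1.122). ∠ZFH = 137.2° gives FH at 137.1° from the x-axis; with |FH| = 16.8, H = (-31.79, 12.56). ∠FHD = 68.3° gives HD at 25.40° from the x-axis; with |HD| = 21.6, D = (-12.28, 21.82). Then |VD| = |D − V| = 25.04.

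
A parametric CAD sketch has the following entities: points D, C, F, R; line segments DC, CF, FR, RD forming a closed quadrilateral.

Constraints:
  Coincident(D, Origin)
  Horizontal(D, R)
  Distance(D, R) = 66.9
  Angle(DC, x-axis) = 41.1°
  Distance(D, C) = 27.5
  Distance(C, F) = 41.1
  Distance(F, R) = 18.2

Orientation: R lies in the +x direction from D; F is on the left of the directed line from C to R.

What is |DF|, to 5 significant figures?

64.241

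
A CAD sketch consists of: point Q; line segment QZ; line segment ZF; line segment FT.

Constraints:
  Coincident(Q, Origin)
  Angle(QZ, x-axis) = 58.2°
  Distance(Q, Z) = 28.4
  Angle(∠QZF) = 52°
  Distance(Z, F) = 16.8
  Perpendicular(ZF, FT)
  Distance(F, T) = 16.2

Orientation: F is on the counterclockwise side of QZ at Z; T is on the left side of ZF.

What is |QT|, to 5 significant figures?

6.2173

∠QZF = 52.0°, so ZF runs at 58.2° + (180° − 52.0°) = 186.20° from the x-axis; with |ZF| = 16.8, F = Z + 16.8·(cos 186.20°, sin 186.20°) = (-1.7362, 22.323). The perpendicularity gives FT at right angles to ZF; with |FT| = 16.2 on the left of ZF, T = F + 16.2·(0.10800, -0.99415) = (0.013398, 6.2173). Then |QT| = |T − Q| = 6.2173.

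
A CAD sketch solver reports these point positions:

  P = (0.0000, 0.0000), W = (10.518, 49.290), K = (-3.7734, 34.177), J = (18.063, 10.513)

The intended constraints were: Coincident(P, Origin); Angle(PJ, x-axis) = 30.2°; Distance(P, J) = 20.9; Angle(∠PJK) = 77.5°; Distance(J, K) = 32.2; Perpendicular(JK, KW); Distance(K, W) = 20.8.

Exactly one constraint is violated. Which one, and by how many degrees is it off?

Perpendicular(JK, KW) — off by 3.90°.

P = (0.00, 0.00) ✓; PJ at 30.20° ✓; |PJ| = 20.90 ✓; ∠PJK = 77.50° ✓; |JK| = 32.20 ✓; ∠(JK, KW) = 86.10° ✗; |KW| = 20.80 ✓.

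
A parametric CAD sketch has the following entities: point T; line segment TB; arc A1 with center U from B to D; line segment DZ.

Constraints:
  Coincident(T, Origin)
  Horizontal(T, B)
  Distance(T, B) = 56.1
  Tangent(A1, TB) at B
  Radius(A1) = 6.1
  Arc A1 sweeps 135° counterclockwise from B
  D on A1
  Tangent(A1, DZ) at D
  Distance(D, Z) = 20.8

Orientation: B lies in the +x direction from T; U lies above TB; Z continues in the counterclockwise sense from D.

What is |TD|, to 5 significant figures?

61.304

The tangent condition forces UB to be normal to TB, so U = B + (0, 6.1) = (56.100, 6.1000). On A1, B sits at bearing -90° from U; a 135° counterclockwise sweep puts D at bearing 45°, so D = U + 6.1·(cos 45°, sin 45°) = (60.413, 10.413). Then |TD| = |D − T| = 61.304.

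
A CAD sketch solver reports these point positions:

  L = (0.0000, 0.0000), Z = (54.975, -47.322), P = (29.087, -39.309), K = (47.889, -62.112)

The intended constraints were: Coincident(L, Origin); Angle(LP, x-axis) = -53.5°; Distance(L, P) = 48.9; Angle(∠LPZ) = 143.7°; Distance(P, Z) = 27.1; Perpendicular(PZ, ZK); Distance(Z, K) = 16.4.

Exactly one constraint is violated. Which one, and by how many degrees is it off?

Perpendicular(PZ, ZK) — off by 8.40°.

L = (0.00, 0.00) ✓; LP at -53.50° ✓; |LP| = 48.90 ✓; ∠LPZ = 143.7° ✓; |PZ| = 27.10 ✓; ∠(PZ, ZK) = 98.40° ✗; |ZK| = 16.40 ✓.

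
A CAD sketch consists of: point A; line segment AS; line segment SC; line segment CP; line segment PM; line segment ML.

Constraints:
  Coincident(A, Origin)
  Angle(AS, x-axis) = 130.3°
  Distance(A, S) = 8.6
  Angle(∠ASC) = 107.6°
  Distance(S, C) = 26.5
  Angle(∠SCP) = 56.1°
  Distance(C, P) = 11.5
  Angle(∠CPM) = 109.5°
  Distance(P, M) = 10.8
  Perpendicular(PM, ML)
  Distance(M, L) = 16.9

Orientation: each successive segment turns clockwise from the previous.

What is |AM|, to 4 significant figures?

12.30

A is at the origin; AS runs at 130.3° with length 8.6, so S = (-5.562, 6.559). ∠ASC = 107.6° gives SC at 57.90° from the x-axis; with |SC| = 26.5, C = (8.520, 29.01). ∠SCP = 56.1° gives CP at -66.00° from the x-axis; with |CP| = 11.5, P = (13.20, 18.50). ∠CPM = 109.5° gives PM at -136.5° from the x-axis; with |PM| = 10.8, M = (5.363, 11.07). Then |AM| = |M − A| = 12.30.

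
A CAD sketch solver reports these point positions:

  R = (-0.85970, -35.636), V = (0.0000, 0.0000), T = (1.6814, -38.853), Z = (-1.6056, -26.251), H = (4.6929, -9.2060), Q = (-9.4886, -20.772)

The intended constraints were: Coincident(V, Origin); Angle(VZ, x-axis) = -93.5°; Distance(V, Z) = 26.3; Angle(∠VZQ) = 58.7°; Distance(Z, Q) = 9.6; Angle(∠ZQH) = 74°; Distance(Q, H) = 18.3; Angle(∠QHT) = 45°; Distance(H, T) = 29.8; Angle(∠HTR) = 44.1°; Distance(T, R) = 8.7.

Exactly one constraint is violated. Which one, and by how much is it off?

Distance(T, R) = 8.7 — off by 4.60.

V = (0.00, 0.00) ✓; VZ at -93.50° ✓; |VZ| = 26.30 ✓; ∠VZQ = 58.70° ✓; |ZQ| = 9.600 ✓; ∠ZQH = 74.00° ✓; |QH| = 18.30 ✓; ∠QHT = 45.00° ✓; |HT| = 29.80 ✓; ∠HTR = 44.11° ✓; |TR| = 4.100 ✗.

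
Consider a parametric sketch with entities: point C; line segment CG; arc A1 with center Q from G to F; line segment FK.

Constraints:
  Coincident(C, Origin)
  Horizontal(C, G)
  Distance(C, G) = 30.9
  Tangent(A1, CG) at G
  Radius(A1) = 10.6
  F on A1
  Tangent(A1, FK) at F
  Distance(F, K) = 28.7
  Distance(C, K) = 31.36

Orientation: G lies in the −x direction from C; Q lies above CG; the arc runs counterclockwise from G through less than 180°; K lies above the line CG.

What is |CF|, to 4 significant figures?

22.32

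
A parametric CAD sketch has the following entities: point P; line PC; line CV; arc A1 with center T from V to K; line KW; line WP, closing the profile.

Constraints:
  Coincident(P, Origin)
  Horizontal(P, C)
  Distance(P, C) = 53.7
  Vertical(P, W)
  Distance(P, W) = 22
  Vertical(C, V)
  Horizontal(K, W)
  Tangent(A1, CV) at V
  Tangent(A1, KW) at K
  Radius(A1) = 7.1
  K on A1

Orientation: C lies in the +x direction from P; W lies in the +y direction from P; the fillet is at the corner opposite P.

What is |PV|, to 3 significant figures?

55.7

The virtual corner opposite P is at (53.7, 22.0). The tangent condition forces TV to be normal to CV and since A1 is tangent to KW there, TK ⟂ KW, with radius 7.1, so the center T sits 7.1 in from both sides at T = (46.6, 14.9). That places the tangent points at V = (53.7, 14.9) on CV and K = (46.6, 22.0) on KW. Then |PV| = |V − P| = 55.7.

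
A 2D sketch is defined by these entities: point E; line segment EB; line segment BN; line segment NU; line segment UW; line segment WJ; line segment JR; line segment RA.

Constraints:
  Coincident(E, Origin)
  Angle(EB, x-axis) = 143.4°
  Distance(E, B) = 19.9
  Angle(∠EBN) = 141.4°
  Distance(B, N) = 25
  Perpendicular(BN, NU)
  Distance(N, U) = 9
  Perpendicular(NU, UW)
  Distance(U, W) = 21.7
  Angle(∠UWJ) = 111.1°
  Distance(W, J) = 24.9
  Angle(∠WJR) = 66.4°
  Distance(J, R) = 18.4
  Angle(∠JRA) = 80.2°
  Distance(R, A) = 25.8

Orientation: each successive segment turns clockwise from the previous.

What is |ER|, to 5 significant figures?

38.303

∠UWJ = 111.1° gives WJ at -144.10° from the x-axis; with |WJ| = 24.9, J = (-28.288, 2.7537). ∠WJR = 66.4° gives JR at 102.30° from the x-axis; with |JR| = 18.4, R = (-32.207, 20.731). Then |ER| = |R − E| = 38.303.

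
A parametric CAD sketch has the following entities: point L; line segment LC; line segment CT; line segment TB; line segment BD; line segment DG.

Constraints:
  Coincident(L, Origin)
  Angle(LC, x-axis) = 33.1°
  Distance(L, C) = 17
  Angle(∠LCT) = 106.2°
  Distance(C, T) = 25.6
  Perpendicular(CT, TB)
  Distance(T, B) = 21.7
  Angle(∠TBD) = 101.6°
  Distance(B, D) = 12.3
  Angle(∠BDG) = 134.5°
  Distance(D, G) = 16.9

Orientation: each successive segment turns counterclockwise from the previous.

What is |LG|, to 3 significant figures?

4.55

∠TBD = 101.6° gives BD at -84.7° from the x-axis; with |BD| = 12.3, D = (-12.8, 15.2). ∠BDG = 134.5° gives DG at -39.2° from the x-axis; with |DG| = 16.9, G = (0.269, 4.54). Then |LG| = |G − L| = 4.55.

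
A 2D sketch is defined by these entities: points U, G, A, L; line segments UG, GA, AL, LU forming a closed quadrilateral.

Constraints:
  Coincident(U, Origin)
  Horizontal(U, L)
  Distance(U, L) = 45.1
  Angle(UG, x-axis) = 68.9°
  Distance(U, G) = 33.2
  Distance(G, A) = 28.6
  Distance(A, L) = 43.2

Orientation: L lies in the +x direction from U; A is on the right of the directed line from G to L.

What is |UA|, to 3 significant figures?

4.63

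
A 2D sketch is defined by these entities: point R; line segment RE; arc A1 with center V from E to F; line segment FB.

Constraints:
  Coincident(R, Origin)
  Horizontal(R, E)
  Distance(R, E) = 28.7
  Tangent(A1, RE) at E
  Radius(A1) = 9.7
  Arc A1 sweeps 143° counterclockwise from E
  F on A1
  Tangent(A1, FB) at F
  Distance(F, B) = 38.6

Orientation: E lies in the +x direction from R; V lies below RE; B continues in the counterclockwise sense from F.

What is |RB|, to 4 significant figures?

67.36

R is at the origin; R and E share the same y with |RE| = 28.7 and E on the +x side, so E = (28.70, 0.000). A1 meets RE tangentially, so VE is at right angles to RE, so V = E + (0, -9.7) = (28.70, -9.700). On A1, E sits at bearing 90° from V; a 143° counterclockwise sweep puts F at bearing 233°, so F = V + 9.7·(cos 233°, sin 233°) = (22.86, -17.45). Since A1 is tangent to FB there, VF ⟂ FB, so FB runs along (−sin 233°, cos 233°); with |FB| = 38.6, B = (53.69, -40.68). Then |RB| = |B − R| = 67.36.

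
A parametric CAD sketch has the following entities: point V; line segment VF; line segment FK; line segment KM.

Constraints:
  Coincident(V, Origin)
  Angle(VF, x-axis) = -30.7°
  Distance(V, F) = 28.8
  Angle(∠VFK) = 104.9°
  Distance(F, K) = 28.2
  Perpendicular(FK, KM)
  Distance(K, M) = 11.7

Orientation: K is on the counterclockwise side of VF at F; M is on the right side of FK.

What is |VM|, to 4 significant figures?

53.20

V is at the origin; VF runs at -30.7° with length 28.8, so F = 28.8·(cos -30.7°, sin -30.7°) = (24.76, -14.70). ∠VFK = 104.9°, so FK runs at -30.7° + (180° − 104.9°) = 44.40° from the x-axis; with |FK| = 28.2, K = F + 28.2·(cos 44.40°, sin 44.40°) = (44.91, 5.027). FK ⟂ KM; with |KM| = 11.7 on the right of FK, M = K + 11.7·(0.6997, -0.7145) = (53.10, -3.332). Then |VM| = |M − V| = 53.20.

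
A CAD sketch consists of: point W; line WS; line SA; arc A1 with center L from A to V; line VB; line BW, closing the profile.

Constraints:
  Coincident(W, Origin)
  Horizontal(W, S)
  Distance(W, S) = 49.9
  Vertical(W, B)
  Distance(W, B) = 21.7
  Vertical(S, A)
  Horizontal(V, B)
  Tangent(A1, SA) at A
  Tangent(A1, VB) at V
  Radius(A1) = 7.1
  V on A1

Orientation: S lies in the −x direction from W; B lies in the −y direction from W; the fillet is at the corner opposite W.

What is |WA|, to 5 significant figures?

51.992

The virtual corner opposite W is at (-49.900, -21.700). Since A1 is tangent to SA there, LA ⟂ SA and tangency of A1 to VB means the radius LV is perpendicular to VB, with radius 7.1, so the center L sits 7.1 in from both sides at L = (-42.800, -14.600). That places the tangent points at A = (-49.900, -14.600) on SA and V = (-42.800, -21.700) on VB. Then |WA| = |A − W| = 51.992.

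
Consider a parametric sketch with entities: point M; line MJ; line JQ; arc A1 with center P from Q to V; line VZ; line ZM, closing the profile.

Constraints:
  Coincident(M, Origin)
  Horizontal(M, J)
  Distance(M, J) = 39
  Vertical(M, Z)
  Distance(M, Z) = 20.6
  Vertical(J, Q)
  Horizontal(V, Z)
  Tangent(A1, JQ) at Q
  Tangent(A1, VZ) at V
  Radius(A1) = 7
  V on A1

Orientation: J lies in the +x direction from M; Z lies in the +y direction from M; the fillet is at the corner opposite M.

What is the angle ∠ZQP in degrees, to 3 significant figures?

10.2°

The virtual corner opposite M is at (39.0, 20.6). The tangent condition forces PQ to be normal to JQ and the tangent condition forces PV to be normal to VZ, with radius 7.0, so the center P sits 7.0 in from both sides at P = (32.0, 13.6). That places the tangent points at Q = (39.0, 13.6) on JQ and V = (32.0, 20.6) on VZ. Then cos ∠ZQP = QZ·QP / (|QZ||QP|), giving 10.2°.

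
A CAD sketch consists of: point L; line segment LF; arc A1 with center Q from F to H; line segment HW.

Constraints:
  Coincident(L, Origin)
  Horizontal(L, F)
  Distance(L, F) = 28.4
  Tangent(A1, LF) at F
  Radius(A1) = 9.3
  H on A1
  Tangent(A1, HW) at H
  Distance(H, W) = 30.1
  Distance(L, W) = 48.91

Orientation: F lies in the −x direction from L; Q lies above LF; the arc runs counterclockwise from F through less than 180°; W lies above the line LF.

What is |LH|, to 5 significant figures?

22.632

Checks: L.y = 0.00, F.y = 0.00 ✓; |QH| = 9.300 ✓; ∠(QH, HW) = 90.00° ✓; |HW| = 30.10 ✓; |LW| = 48.91 ✓.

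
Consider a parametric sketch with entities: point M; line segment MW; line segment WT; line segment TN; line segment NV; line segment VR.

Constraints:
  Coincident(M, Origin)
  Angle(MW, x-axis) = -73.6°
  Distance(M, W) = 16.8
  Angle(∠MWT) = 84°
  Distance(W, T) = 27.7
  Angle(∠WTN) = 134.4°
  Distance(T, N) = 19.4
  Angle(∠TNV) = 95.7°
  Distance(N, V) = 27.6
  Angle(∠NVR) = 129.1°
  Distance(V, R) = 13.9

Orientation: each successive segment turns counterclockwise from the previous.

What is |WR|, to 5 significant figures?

36.158

M is at the origin; MW runs at -73.6° with length 16.8, so W = (4.7433, -16.116). ∠MWT = 84.0° gives WT at 22.400° from the x-axis; with |WT| = 27.7, T = (30.353, -5.5608). ∠WTN = 134.4° gives TN at 68.000° from the x-axis; with |TN| = 19.4, N = (37.621, 12.427). ∠TNV = 95.7° gives NV at 152.30° from the x-axis; with |NV| = 27.6, V = (13.184, 25.256). ∠NVR = 129.1° gives VR at -156.80° from the x-axis; with |VR| = 13.9, R = (0.40778, 19.780). Then |WR| = |R − W| = 36.158.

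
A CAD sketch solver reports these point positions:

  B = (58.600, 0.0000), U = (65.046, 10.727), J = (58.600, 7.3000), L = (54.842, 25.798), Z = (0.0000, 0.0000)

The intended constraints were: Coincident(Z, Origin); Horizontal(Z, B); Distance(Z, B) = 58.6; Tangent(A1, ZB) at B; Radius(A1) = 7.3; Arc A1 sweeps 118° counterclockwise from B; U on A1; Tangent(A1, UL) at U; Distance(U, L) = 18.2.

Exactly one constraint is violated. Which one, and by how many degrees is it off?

Tangent(A1, UL) at U — off by 6.10°.

Z = (0.00, 0.00) ✓; Z.y = 0.00, B.y = 0.00 ✓; |ZB| = 58.60 ✓; ∠(JB, BZ) = 90.00° ✓; |JB| = 7.300 ✓; bearing(J→U) − bearing(J→B) = 118.0° ✓; |JU| = 7.300 ✓; ∠(JU, UL) = 83.90° ✗; |UL| = 18.20 ✓.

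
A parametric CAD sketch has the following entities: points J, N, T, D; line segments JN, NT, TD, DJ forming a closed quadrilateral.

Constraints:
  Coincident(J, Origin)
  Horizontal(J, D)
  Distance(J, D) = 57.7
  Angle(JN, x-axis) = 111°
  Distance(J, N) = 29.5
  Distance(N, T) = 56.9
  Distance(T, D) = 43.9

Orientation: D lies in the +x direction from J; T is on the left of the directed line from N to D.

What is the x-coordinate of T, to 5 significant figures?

44.495

J is at the origin; J and D share the same y with |JD| = 57.7 and D in +x, so D = (57.7, 0). JN runs at 111.0° with |JN| = 29.5, so N = (-10.572, 27.541). T is determined by |NT| = 56.9 and |TD| = 43.9 together: it lies at the intersection of circle(N, 56.9) and circle(D, 43.9). With |ND| = 73.617, the foot of the radical line on ND is 45.709 from N and the perpendicular offset is √(56.9² − 45.709²) = 33.887. Taking the left-of-ND solution: T = (44.495, 41.867).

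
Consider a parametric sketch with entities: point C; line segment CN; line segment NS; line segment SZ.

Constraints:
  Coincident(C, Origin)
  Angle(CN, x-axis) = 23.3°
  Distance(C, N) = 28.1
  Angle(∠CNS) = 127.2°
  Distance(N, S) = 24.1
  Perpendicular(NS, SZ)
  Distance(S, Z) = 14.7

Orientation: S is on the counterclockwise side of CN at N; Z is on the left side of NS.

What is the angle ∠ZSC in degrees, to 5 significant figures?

61.422°

C is at the origin; CN runs at 23.3° with length 28.1, so N = 28.1·(cos 23.3°, sin 23.3°) = (25.808, 11.115). ∠CNS = 127.2°, so NS runs at 23.3° + (180° − 127.2°) = 76.100° from the x-axis; with |NS| = 24.1, S = N + 24.1·(cos 76.100°, sin 76.100°) = (31.598, 34.509). NS is perpendicular to SZ; with |SZ| = 14.7 on the left of NS, Z = S + 14.7·(-0.97072, 0.24023) = (17.328, 38.040). Then cos ∠ZSC = SZ·SC / (|SZ||SC|), giving 61.422°.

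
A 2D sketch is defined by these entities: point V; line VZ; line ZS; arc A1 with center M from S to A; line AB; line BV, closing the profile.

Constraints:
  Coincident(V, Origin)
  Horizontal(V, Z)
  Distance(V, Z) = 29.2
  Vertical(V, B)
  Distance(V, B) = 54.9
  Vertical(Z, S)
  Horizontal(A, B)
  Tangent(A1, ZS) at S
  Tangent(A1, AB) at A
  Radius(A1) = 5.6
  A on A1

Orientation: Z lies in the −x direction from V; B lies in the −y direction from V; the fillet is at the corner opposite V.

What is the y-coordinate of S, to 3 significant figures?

-49.3

V is at the origin; VZ is horizontal with |VZ| = 29.2 and Z on the −x side, so Z = (-29.2, 0.00). V and B share the same x with |VB| = 54.9 and B on the −y side, so B = (0.00, -54.9). The virtual corner opposite V is at (-29.2, -54.9). Since A1 is tangent to ZS there, MS ⟂ ZS and the tangent condition forces MA to be normal to AB, with radius 5.6, so the center M sits 5.6 in from both sides at M = (-23.6, -49.3). That places the tangent points at S = (-29.2, -49.3) on ZS and A = (-23.6, -54.9) on AB. So S.y = -49.3.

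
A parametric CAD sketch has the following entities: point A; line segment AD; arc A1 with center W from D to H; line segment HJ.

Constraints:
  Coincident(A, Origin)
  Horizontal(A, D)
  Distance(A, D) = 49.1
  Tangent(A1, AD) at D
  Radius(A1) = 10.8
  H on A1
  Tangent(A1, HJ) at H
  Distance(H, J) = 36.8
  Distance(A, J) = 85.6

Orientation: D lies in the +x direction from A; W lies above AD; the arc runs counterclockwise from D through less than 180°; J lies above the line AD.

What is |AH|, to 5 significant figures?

58.600

Checks: A.y = 0.00, D.y = 0.00 ✓; |WH| = 10.80 ✓; ∠(WH, HJ) = 90.00° ✓; |HJ| = 36.80 ✓; |AJ| = 85.60 ✓.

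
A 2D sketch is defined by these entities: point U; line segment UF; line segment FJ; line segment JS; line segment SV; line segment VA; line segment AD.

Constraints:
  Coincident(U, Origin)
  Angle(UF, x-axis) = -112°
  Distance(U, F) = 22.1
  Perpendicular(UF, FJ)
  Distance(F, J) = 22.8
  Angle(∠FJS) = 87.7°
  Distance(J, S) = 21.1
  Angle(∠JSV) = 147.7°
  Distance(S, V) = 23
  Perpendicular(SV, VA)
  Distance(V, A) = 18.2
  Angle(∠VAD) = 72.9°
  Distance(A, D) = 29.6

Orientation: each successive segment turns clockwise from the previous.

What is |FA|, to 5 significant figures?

30.298

∠JSV = 147.7° gives SV at 33.400° from the x-axis; with |SV| = 23.0, V = (-1.5341, 19.942). SV is perpendicular to VA, so VA runs at -56.600°; with |VA| = 18.2, A = (8.4846, 4.7477). Then |FA| = |A − F| = 30.298.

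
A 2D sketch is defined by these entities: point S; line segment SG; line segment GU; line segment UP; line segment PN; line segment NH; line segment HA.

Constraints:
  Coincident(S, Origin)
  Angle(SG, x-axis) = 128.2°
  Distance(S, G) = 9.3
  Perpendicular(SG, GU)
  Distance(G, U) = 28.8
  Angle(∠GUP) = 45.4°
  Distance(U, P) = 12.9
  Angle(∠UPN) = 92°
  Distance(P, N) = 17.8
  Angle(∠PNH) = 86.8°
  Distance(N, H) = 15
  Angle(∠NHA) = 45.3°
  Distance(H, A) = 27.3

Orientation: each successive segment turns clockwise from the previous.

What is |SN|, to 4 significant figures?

13.86

S is at the origin; SG runs at 128.2° with length 9.3, so G = (-5.751, 7.308). The perpendicularity gives GU at right angles to SG, so GU runs at 38.20°; with |GU| = 28.8, U = (16.88, 25.12). ∠GUP = 45.4° gives UP at -96.40° from the x-axis; with |UP| = 12.9, P = (15.44, 12.30). ∠UPN = 92.0° gives PN at 175.6° from the x-axis; with |PN| = 17.8, N = (-2.304, 13.66). Then |SN| = |N − S| = 13.86.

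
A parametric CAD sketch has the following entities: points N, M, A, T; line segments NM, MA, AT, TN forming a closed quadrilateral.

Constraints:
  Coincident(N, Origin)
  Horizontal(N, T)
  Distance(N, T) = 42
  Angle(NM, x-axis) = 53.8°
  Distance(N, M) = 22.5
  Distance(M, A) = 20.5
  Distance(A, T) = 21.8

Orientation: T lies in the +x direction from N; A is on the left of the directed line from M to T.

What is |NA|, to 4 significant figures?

39.26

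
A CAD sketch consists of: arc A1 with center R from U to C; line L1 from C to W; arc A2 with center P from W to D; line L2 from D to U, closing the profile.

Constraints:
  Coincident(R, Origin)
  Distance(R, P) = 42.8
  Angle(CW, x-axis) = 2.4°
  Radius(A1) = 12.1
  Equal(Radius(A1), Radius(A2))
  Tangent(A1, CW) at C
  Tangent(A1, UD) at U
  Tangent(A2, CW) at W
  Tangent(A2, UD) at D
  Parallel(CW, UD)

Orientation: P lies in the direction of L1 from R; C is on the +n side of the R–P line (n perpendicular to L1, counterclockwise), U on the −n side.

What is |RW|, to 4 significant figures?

44.48

The slot axis is L1's direction at 2.4°, so u = (cos 2.4°, sin 2.4°) = (0.9991, 0.04188) and n = (−sin 2.4°, cos 2.4°) = (-0.04188, 0.9991). R is at the origin and P lies 42.8 along u from R, so P = 42.8·u = (42.76, 1.792). Tangency of A1 to both parallel lines with radius 12.1 puts C and U at R ± 12.1·n: C = (-0.5067, 12.09), U = (0.5067, -12.09). Equal radii place W and D the same way about P: W = P + 12.1·n = (42.26, 13.88), D = P − 12.1·n = (43.27, -10.30). Then |RW| = |W − R| = 44.48.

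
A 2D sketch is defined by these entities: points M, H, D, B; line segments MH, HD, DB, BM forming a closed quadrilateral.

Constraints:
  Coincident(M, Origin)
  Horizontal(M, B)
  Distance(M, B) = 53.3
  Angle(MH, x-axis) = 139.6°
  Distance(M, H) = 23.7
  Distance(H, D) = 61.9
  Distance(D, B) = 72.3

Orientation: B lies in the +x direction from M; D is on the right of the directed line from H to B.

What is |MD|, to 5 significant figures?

44.927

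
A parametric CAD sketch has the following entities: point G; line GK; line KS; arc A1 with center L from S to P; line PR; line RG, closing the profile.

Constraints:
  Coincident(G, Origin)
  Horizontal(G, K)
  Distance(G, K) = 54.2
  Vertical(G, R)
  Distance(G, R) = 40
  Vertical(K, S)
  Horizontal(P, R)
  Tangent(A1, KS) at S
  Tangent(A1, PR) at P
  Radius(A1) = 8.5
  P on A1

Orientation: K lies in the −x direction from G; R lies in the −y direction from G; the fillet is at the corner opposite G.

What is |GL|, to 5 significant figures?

55.504

GR is vertical with |GR| = 40.0 and R on the −y side, so R = (0.0000, -40.000). The virtual corner opposite G is at (-54.200, -40.000). Tangency of A1 to KS means the radius LS is perpendicular to KS and A1 meets PR tangentially, so LP is at right angles to PR, with radius 8.5, so the center L sits 8.5 in from both sides at L = (-45.700, -31.500). Then |GL| = |L − G| = 55.504.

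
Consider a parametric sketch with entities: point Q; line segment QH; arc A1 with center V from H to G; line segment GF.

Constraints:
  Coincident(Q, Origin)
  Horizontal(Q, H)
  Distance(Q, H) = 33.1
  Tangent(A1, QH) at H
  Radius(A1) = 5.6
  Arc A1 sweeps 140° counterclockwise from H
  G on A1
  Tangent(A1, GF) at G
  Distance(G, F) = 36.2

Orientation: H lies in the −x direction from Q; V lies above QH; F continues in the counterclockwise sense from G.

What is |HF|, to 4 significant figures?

41.01

Q is at the origin; Q and H share the same y with |QH| = 33.1 and H on the −x side, so H = (-33.10, 0.000). Tangency of A1 to QH means the radius VH is perpendicular to QH, so V = H + (0, 5.6) = (-33.10, 5.600). On A1, H sits at bearing -90° from V; a 140° counterclockwise sweep puts G at bearing 50°, so G = V + 5.6·(cos 50°, sin 50°) = (-29.50, 9.890). Tangency of A1 to GF means the radius VG is perpendicular to GF, so GF runs along (−sin 50°, cos 50°); with |GF| = 36.2, F = (-57.23, 33.16). Then |HF| = |F − H| = 41.01.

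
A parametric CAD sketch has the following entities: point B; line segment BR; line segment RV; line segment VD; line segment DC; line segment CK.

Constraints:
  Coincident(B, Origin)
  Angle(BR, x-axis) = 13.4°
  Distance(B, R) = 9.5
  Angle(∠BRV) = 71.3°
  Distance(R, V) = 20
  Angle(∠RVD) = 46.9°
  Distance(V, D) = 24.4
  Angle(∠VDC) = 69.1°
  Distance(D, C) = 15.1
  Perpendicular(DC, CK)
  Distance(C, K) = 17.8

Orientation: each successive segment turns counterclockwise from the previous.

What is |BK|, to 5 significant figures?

15.844

B is at the origin; BR runs at 13.4° with length 9.5, so R = (9.2414, 2.2016). ∠BRV = 71.3° gives RV at 122.10° from the x-axis; with |RV| = 20.0, V = (-1.3866, 19.144). ∠RVD = 46.9° gives VD at -104.80° from the x-axis; with |VD| = 24.4, D = (-7.6195, -4.4464). ∠VDC = 69.1° gives DC at 6.1000° from the x-axis; with |DC| = 15.1, C = (7.3950, -2.8419). DC is perpendicular to CK, so CK runs at 96.100°; with |CK| = 17.8, K = (5.5035, 14.857). Then |BK| = |K − B| = 15.844.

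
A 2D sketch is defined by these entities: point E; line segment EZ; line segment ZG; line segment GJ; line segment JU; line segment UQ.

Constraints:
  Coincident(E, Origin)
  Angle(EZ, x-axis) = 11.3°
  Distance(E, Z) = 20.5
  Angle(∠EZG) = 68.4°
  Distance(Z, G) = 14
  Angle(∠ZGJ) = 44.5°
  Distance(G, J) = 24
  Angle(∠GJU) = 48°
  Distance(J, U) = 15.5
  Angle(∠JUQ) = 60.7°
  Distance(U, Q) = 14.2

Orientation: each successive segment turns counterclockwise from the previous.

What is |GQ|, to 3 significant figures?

9.28

E is at the origin; EZ runs at 11.3° with length 20.5, so Z = (20.1, 4.02). ∠EZG = 68.4° gives ZG at 123° from the x-axis; with |ZG| = 14.0, G = (12.5, 15.8). ∠ZGJ = 44.5° gives GJ at -102° from the x-axis; with |GJ| = 24.0, J = (7.67, -7.74). ∠GJU = 48.0° gives JU at 30.4° from the x-axis; with |JU| = 15.5, U = (21.0, 0.105). ∠JUQ = 60.7° gives UQ at 150° from the x-axis; with |UQ| = 14.2, Q = (8.78, 7.27). Then |GQ| = |Q − G| = 9.28.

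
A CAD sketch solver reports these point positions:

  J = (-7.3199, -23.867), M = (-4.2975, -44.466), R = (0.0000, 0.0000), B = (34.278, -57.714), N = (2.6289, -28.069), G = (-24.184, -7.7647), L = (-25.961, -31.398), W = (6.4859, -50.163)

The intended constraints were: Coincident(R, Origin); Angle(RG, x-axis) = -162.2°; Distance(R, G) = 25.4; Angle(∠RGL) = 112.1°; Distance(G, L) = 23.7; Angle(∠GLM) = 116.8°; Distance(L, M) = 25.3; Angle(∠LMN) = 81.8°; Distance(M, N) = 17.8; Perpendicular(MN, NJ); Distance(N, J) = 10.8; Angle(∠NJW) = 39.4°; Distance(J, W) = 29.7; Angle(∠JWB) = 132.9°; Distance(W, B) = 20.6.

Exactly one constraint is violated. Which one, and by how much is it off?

Distance(W, B) = 20.6 — off by 8.20.

R = (0.00, 0.00) ✓; RG at -162.2° ✓; |RG| = 25.40 ✓; ∠RGL = 112.1° ✓; |GL| = 23.70 ✓; ∠GLM = 116.8° ✓; |LM| = 25.30 ✓; ∠LMN = 81.80° ✓; |MN| = 17.80 ✓; ∠(MN, NJ) = 90.00° ✓; |NJ| = 10.80 ✓; ∠NJW = 39.40° ✓; |JW| = 29.70 ✓; ∠JWB = 132.9° ✓; |WB| = 28.80 ✗.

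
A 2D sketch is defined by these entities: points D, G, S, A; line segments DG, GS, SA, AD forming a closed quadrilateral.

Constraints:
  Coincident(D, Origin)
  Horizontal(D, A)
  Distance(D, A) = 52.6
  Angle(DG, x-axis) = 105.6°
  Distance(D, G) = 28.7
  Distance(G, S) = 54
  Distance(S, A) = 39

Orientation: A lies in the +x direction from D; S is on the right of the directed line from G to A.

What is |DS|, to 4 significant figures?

27.01

D is at the origin; DA is horizontal with |DA| = 52.6 and A in +x, so A = (52.6, 0). DG runs at 105.6° with |DG| = 28.7, so G = (-7.718, 27.64). S is determined by |GS| = 54.0 and |SA| = 39.0 together: it lies at the intersection of circle(G, 54.0) and circle(A, 39.0). With |GA| = 66.35, the foot of the radical line on GA is 43.69 from G and the perpendicular offset is √(54.0² − 43.69²) = 31.74. Taking the right-of-GA solution: S = (18.77, -19.41).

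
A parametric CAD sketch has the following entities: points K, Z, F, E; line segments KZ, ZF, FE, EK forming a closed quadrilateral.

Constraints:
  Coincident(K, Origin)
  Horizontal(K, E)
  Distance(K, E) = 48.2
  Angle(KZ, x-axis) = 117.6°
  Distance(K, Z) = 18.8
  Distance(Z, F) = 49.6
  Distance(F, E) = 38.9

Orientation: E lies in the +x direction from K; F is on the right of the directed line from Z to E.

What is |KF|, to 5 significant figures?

30.936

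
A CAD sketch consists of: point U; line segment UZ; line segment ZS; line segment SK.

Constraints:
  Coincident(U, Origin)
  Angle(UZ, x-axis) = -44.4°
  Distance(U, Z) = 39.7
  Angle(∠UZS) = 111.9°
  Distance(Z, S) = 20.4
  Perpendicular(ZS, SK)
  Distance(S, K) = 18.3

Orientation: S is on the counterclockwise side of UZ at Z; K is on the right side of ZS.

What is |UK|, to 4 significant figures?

65.42

∠UZS = 111.9°, so ZS runs at -44.4° + (180° − 111.9°) = 23.70° from the x-axis; with |ZS| = 20.4, S = Z + 20.4·(cos 23.70°, sin 23.70°) = (47.04, -19.58). The perpendicularity gives SK at right angles to ZS; with |SK| = 18.3 on the right of ZS, K = S + 18.3·(0.4019, -0.9157) = (54.40, -36.33). Then |UK| = |K − U| = 65.42.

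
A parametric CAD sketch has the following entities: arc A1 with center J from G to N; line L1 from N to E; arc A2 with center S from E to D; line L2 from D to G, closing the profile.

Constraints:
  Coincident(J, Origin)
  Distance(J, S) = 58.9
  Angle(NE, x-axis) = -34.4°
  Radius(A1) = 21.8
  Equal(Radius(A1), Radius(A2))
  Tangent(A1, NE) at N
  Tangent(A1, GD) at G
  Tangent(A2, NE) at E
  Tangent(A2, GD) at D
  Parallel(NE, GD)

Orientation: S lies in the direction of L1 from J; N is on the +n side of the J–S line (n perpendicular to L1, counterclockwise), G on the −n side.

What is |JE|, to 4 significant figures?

62.80

Tangency of A1 to both parallel lines with radius 21.8 puts N and G at J ± 21.8·n: N = (12.32, 17.99), G = (-12.32, -17.99). Equal radii place E and D the same way about S: E = S + 21.8·n = (60.92, -15.29), D = S − 21.8·n = (36.28, -51.26). Then |JE| = |E − J| = 62.80.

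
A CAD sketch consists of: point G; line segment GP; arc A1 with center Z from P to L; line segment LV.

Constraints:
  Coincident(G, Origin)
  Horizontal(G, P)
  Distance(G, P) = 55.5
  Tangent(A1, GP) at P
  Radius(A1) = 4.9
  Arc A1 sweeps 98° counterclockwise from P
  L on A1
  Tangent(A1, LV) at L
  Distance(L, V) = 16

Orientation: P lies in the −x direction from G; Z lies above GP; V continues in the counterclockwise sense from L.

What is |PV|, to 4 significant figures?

21.59

On A1, P sits at bearing -90° from Z; a 98° counterclockwise sweep puts L at bearing 8°, so L = Z + 4.9·(cos 8°, sin 8°) = (-50.65, 5.582). Since A1 is tangent to LV there, ZL ⟂ LV, so LV runs along (−sin 8°, cos 8°); with |LV| = 16.0, V = (-52.87, 21.43). Then |PV| = |V − P| = 21.59.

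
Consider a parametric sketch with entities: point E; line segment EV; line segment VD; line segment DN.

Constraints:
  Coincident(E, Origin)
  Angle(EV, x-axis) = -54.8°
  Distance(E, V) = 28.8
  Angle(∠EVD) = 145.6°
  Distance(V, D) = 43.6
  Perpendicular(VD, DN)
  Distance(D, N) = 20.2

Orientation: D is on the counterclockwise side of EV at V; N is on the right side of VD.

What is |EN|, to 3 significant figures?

76.6

E is at the origin; EV runs at -54.8° with length 28.8, so V = 28.8·(cos -54.8°, sin -54.8°) = (16.6, -23.5). ∠EVD = 145.6°, so VD runs at -54.8° + (180° − 145.6°) = -20.4° from the x-axis; with |VD| = 43.6, D = V + 43.6·(cos -20.4°, sin -20.4°) = (57.5, -38.7). VD is perpendicular to DN; with |DN| = 20.2 on the right of VD, N = D + 20.2·(-0.349, -0.937) = (50.4, -57.7). Then |EN| = |N − E| = 76.6.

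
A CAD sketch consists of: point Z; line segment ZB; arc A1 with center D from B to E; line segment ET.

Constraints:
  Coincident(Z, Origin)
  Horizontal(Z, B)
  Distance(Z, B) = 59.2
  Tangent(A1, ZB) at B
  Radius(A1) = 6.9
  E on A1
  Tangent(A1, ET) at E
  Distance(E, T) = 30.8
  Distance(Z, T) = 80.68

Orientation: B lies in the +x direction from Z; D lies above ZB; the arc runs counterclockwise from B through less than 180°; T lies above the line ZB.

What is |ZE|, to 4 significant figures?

66.17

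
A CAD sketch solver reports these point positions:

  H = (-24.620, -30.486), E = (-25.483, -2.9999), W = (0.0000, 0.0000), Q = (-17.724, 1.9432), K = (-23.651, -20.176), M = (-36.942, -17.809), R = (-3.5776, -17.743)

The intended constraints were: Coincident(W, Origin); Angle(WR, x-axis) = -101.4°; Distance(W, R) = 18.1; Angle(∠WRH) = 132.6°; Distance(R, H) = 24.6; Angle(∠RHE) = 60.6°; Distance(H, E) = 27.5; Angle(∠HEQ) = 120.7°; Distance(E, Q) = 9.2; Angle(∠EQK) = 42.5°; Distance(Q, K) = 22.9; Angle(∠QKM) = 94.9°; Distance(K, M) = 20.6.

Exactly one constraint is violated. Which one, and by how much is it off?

Distance(K, M) = 20.6 — off by 7.10.

W = (0.00, 0.00) ✓; WR at -101.4° ✓; |WR| = 18.10 ✓; ∠WRH = 132.6° ✓; |RH| = 24.60 ✓; ∠RHE = 60.60° ✓; |HE| = 27.50 ✓; ∠HEQ = 120.7° ✓; |EQ| = 9.200 ✓; ∠EQK = 42.50° ✓; |QK| = 22.90 ✓; ∠QKM = 94.90° ✓; |KM| = 13.50 ✗.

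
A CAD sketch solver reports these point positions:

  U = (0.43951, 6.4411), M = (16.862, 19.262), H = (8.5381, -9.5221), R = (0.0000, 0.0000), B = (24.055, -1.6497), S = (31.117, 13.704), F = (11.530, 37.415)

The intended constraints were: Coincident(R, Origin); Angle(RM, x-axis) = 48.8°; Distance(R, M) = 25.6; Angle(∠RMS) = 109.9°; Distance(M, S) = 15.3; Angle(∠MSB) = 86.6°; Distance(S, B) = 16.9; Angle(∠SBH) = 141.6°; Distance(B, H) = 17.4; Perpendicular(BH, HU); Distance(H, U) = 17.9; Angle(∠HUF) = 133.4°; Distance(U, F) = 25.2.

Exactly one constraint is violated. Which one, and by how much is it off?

Distance(U, F) = 25.2 — off by 7.70.

R = (0.00, 0.00) ✓; RM at 48.80° ✓; |RM| = 25.60 ✓; ∠RMS = 109.9° ✓; |MS| = 15.30 ✓; ∠MSB = 86.60° ✓; |SB| = 16.90 ✓; ∠SBH = 141.6° ✓; |BH| = 17.40 ✓; ∠(BH, HU) = 90.00° ✓; |HU| = 17.90 ✓; ∠HUF = 133.4° ✓; |UF| = 32.90 ✗.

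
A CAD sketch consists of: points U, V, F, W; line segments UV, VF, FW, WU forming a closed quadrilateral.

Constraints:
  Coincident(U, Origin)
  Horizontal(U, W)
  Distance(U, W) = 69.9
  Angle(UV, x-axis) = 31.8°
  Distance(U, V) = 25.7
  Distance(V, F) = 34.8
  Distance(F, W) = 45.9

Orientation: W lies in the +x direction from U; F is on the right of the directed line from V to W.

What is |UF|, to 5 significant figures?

35.420

Checks: |VF| = 34.80 ✓; |FW| = 45.90 ✓.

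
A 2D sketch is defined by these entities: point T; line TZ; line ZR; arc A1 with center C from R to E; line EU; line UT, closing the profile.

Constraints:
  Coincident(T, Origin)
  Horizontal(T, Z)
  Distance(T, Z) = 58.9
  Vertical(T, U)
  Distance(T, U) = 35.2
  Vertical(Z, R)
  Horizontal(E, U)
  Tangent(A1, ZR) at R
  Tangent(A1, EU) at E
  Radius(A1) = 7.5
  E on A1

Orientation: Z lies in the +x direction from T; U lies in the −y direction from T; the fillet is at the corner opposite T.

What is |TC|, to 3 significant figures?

58.4

T is at the origin; T and Z share the same y with |TZ| = 58.9 and Z on the +x side, so Z = (58.9, 0.00). TU is vertical with |TU| = 35.2 and U on the −y side, so U = (0.00, -35.2). The virtual corner opposite T is at (58.9, -35.2). Since A1 is tangent to ZR there, CR ⟂ ZR and the tangent condition forces CE to be normal to EU, with radius 7.5, so the center C sits 7.5 in from both sides at C = (51.4, -27.7). Then |TC| = |C − T| = 58.4.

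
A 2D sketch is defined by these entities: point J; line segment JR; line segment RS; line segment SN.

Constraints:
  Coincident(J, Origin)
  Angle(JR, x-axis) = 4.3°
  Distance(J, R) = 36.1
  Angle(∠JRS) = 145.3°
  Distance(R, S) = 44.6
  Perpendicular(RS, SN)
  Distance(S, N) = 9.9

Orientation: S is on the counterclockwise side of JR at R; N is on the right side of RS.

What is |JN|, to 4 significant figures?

80.28

∠JRS = 145.3°, so RS runs at 4.3° + (180° − 145.3°) = 39.00° from the x-axis; with |RS| = 44.6, S = R + 44.6·(cos 39.00°, sin 39.00°) = (70.66, 30.77). RS is perpendicular to SN; with |SN| = 9.9 on the right of RS, N = S + 9.9·(0.6293, -0.7771) = (76.89, 23.08). Then |JN| = |N − J| = 80.28.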